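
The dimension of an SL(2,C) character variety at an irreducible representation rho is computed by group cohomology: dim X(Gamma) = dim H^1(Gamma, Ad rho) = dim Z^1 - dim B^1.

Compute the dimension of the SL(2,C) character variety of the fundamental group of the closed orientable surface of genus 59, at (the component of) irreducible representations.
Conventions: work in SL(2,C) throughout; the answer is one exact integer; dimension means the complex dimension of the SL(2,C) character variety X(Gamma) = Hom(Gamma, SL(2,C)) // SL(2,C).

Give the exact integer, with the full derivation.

348

The genus-59 surface group: 2g = 118 generators, one relator prod [a_i, b_i].
Unconstrained cocycle data is one sl_2 vector per generator (354 dimensions), cut by the relator condition d_2(z) = 0.
H^2 = coker(d_2) is dual to H^0 = 0 at irreducible rho (Poincare duality), so d_2 is onto: dim Z^1 = 351.
dim B^1 = 3 (coboundaries, injective at irreducible rho).
dim X = dim H^1 = 351 - 3 = 348.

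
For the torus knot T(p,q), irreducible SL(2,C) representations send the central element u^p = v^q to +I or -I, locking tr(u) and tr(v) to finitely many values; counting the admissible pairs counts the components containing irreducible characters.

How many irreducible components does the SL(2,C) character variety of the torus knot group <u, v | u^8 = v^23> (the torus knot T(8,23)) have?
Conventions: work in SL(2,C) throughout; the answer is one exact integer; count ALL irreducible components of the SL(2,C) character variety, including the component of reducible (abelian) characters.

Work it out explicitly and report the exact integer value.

78

For T(8,23): irreducibility forces the central element u^8 = v^23 to one of +I, -I.
On an irreducible component, tr(u) is locked at 2*cos(pi*alpha/8) for some alpha in 1..7, and tr(v) at 2*cos(pi*beta/23) for some beta in 1..22.
u^8 = (-1)^alpha I and v^23 = (-1)^beta I must agree, so alpha and beta have equal parity.
Counting: 4 odd alphas x 11 odd betas + 3 even alphas x 11 even betas = 44 + 33 = 77.
Total: 77 irreducible-character components + 1 reducible (abelian) component = 78.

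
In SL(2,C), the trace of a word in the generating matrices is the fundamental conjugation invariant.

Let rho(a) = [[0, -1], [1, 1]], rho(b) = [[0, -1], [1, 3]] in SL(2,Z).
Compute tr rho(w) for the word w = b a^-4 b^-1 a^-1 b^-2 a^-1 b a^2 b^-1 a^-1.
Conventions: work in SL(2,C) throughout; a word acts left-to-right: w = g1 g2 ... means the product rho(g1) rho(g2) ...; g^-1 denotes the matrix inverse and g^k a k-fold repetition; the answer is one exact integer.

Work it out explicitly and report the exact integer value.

rho(b) = [[0, -1], [1, 3]]
... * rho(a^-1) = [[1, 1], [-1, 0]]  ->  [[1, 0], [-2, 1]]
... * rho(a^-1) = [[1, 1], [-1, 0]]  ->  [[1, 1], [-3, -2]]
... * rho(a^-1) = [[1, 1], [-1, 0]]  ->  [[0, 1], [-1, -3]]
... * rho(a^-1) = [[1, 1], [-1, 0]]  ->  [[-1, 0], [2, -1]]
... * rho(b^-1) = [[3, 1], [-1, 0]]  ->  [[-3, -1], [7, 2]]
... * rho(a^-1) = [[1, 1], [-1, 0]]  ->  [[-2, -3], [5, 7]]
... * rho(b^-1) = [[3, 1], [-1, 0]]  ->  [[-3, -2], [8, 5]]
... * rho(b^-1) = [[3, 1], [-1, 0]]  ->  [[-7, -3], [19, 8]]
... * rho(a^-1) = [[1, 1], [-1, 0]]  ->  [[-4, -7], [11, 19]]
... * rho(b) = [[0, -1], [1, 3]]  ->  [[-7, -17], [19, 46]]
... * rho(a) = [[0, -1], [1, 1]]  ->  [[-17, -10], [46, 27]]
... * rho(a) = [[0, -1], [1, 1]]  ->  [[-10, 7], [27, -19]]
... * rho(b^-1) = [[3, 1], [-1, 0]]  ->  [[-37, -10], [100, 27]]
... * rho(a^-1) = [[1, 1], [-1, 0]]  ->  [[-27, -37], [73, 100]]
tr = -27 + 100 = 73

73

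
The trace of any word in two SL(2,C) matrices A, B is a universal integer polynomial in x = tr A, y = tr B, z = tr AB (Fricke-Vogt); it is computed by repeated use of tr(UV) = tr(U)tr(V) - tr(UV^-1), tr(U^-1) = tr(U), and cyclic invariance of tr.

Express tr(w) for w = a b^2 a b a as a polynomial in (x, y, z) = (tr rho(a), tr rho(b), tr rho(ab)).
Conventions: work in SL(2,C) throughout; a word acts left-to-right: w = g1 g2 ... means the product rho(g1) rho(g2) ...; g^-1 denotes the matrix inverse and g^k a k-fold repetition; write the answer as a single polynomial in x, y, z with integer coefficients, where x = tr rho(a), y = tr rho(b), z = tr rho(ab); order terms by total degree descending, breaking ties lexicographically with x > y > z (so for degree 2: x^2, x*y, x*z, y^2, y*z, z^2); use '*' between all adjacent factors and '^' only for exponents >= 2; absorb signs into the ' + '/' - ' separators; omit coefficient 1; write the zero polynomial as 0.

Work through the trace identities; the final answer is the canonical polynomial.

x*y*z^2 - x^2*z - y^2*z + z

and tr(a b a b) = tr(b a)*tr(b a) - tr(1) = z^2 - 2
next, tr(a b a) = tr(a)*tr(b a) - tr(b) = x*z - y
next, tr(b^2 a b a) = tr(b)*tr(a b a b) - tr(a b a) = y*z^2 - x*z - y
and tr(b a b) = tr(b)*tr(a b) - tr(a) = y*z - x
tr(b^2 a b) = tr(b)*tr(b a b) - tr(b a) = y^2*z - x*y - z
and tr(a b^2 a b a) = tr(a)*tr(b^2 a b a) - tr(b^2 a b) = x*y*z^2 - x^2*z - y^2*z + z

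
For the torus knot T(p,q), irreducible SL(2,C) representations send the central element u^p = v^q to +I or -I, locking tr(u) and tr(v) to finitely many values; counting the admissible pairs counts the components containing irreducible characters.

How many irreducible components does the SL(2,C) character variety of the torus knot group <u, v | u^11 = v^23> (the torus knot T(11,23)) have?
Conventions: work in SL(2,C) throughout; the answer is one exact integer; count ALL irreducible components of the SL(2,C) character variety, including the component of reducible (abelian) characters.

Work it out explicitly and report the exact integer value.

111

Gamma = < u, v | u^11 = v^23 > (torus knot T(11,23)); the central element u^11 = v^23 acts as +I or -I in any irreducible SL(2,C) representation.
So on each irreducible component the traces are pinned: tr(u) = 2*cos(pi*alpha/11) with 1 <= alpha <= 10, tr(v) = 2*cos(pi*beta/23) with 1 <= beta <= 22.
Consistency of u^11 = (-1)^alpha I with v^23 = (-1)^beta I forces alpha = beta (mod 2).
Counting: 5 odd alphas x 11 odd betas + 5 even alphas x 11 even betas = 55 + 55 = 110.
components with irreducible characters: 110; plus the single component of reducible (abelian) characters: total 111.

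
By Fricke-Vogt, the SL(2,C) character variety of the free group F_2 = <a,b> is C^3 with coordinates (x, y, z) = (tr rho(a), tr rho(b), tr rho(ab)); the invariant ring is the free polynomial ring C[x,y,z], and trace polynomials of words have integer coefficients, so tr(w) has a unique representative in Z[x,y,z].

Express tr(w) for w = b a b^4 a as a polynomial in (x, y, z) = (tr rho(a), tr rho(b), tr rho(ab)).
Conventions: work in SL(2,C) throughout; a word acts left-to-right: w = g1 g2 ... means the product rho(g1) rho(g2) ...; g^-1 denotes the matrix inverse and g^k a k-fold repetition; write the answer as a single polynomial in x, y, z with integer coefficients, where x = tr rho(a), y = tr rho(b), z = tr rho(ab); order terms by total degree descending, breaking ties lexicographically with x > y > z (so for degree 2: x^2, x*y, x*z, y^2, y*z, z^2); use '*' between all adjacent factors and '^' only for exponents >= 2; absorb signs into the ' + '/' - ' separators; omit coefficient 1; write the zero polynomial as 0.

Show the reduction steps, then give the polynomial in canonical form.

y^3*z^2 - x*y^2*z - y^3 - 2*y*z^2 + x*z + 3*y

and tr(a b a b) = tr(a b)*tr(a b) - tr(1)  (split on a) = z^2 - 2
tr(a b a) = tr(a)*tr(b a) - tr(b)  (reduce the a square) = x*z - y
next, tr(b a b a b) = tr(b)*tr(a b a b) - tr(a b a)  (reduce the b square) = y*z^2 - x*z - y
tr(b^2 a b a b) = tr(b)*tr(b a b a b) - tr(b a b a)  (reduce the b square) = y^2*z^2 - x*y*z - y^2 - z^2 + 2
tr(b a b^4 a) = tr(b)*tr(b^2 a b a b) - tr(b^2 a b a)  (reduce the b square) = y^3*z^2 - x*y^2*z - y^3 - 2*y*z^2 + x*z + 3*y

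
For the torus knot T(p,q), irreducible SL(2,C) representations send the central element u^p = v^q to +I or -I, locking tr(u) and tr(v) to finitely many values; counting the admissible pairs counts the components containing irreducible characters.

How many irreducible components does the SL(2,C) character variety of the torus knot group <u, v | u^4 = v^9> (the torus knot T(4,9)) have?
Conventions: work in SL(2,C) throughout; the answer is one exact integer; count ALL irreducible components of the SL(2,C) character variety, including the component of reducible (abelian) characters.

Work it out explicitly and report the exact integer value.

For T(4,9): irreducibility forces the central element u^4 = v^9 to one of +I, -I.
So on each irreducible component the traces are pinned: tr(u) = 2*cos(pi*alpha/4) with 1 <= alpha <= 3, tr(v) = 2*cos(pi*beta/9) with 1 <= beta <= 8.
The two central values (-1)^alpha I and (-1)^beta I must be the same matrix, so alpha and beta share a parity.
Enumerate parity-matched pairs: 2*4 odd-odd plus 1*4 even-even gives 12.
Total: 12 irreducible-character components + 1 reducible (abelian) component = 13.

13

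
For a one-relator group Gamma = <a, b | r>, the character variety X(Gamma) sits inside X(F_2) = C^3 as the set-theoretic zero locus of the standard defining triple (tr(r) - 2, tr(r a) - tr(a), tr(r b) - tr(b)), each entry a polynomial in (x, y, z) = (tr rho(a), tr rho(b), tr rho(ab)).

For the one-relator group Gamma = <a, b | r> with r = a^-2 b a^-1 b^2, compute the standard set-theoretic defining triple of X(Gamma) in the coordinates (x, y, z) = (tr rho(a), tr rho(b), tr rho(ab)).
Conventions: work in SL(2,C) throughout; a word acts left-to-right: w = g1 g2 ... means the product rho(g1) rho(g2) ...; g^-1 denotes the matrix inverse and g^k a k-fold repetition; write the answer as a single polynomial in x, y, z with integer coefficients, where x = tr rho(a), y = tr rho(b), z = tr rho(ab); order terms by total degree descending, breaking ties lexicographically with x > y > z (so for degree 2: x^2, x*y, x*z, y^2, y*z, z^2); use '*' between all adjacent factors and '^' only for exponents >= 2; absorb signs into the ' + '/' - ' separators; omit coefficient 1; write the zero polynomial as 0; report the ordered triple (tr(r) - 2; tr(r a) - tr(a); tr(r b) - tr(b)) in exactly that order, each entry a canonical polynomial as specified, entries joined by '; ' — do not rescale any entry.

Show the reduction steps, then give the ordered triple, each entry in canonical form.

tr(b^2) = tr(b)*tr(b) - tr(1) = y^2 - 2
tr(b^3) = tr(b)*tr(b^2) - tr(b) = y^3 - 3*y
apply: tr(b a b) = tr(b)*tr(a b) - tr(a) = y*z - x
tr(b^3 a) = tr(b)*tr(b a b) - tr(b a) = y^2*z - x*y - z
use: tr(b^2 a^-1 b) = tr(b^3)*tr(a) - tr(b^3 a) = x*y^3 - y^2*z - 2*x*y + z
tr(a b a b) = tr(a b)*tr(a b) - tr(1)   [split at repeated a] = z^2 - 2
tr(a b a) = tr(a)*tr(b a) - tr(b) = x*z - y
tr(b a b^2 a) = tr(b)*tr(a b a b) - tr(a b a) = y*z^2 - x*z - y
tr(b^2 a^-1 b a) = tr(b a b^2)*tr(a) - tr(b a b^2 a) = x*y^2*z - x^2*y - y*z^2 + y
apply: tr(a^-1 b a^-1 b^2) = tr(b^2 a^-1 b)*tr(a) - tr(b^2 a^-1 b a) = x^2*y^3 - 2*x*y^2*z - x^2*y + y*z^2 + x*z - y
use: tr(a^-2 b a^-1 b^2) = tr(a^-1 b a^-1 b^2)*tr(a) - tr(a^-1 b a^-1 b^2 a) = x^3*y^3 - 2*x^2*y^2*z - x^3*y - x*y^3 + x*y*z^2 + x^2*z + y^2*z + x*y - z
apply: tr(b^4) = tr(b)*tr(b^3) - tr(b^2) = y^4 - 4*y^2 + 2
tr(b^4 a) = tr(b)*tr(a b^3) - tr(a b^2) = y^3*z - x*y^2 - 2*y*z + x
apply: tr(b a^-1 b^3) = tr(b^4)*tr(a) - tr(b^4 a) = x*y^4 - y^3*z - 3*x*y^2 + 2*y*z + x
use: tr(b^3 a b a) = tr(b)*tr(a b a b^2) - tr(a b a b) = y^2*z^2 - x*y*z - y^2 - z^2 + 2
tr(b a^-1 b^3 a) = tr(b^3 a b)*tr(a) - tr(b^3 a b a) = x*y^3*z - x^2*y^2 - y^2*z^2 - x*y*z + x^2 + y^2 + z^2 - 2
apply: tr(a^-1 b a^-1 b^3) = tr(b a^-1 b^3)*tr(a) - tr(b a^-1 b^3 a) = x^2*y^4 - 2*x*y^3*z - 2*x^2*y^2 + y^2*z^2 + 3*x*y*z - y^2 - z^2 + 2
apply: tr(a^-2 b a^-1 b^3) = tr(a^-1 b a^-1 b^3)*tr(a) - tr(a^-1 b a^-1 b^3 a) = x^3*y^4 - 2*x^2*y^3*z - 2*x^3*y^2 - x*y^4 + x*y^2*z^2 + 3*x^2*y*z + y^3*z + 2*x*y^2 - x*z^2 - 2*y*z + x
assemble the triple (tr(r) - 2; tr(r a) - x; tr(r b) - y)

x^3*y^3 - 2*x^2*y^2*z - x^3*y - x*y^3 + x*y*z^2 + x^2*z + y^2*z + x*y - z - 2; x^2*y^3 - 2*x*y^2*z - x^2*y + y*z^2 + x*z - x - y; x^3*y^4 - 2*x^2*y^3*z - 2*x^3*y^2 - x*y^4 + x*y^2*z^2 + 3*x^2*y*z + y^3*z + 2*x*y^2 - x*z^2 - 2*y*z + x - y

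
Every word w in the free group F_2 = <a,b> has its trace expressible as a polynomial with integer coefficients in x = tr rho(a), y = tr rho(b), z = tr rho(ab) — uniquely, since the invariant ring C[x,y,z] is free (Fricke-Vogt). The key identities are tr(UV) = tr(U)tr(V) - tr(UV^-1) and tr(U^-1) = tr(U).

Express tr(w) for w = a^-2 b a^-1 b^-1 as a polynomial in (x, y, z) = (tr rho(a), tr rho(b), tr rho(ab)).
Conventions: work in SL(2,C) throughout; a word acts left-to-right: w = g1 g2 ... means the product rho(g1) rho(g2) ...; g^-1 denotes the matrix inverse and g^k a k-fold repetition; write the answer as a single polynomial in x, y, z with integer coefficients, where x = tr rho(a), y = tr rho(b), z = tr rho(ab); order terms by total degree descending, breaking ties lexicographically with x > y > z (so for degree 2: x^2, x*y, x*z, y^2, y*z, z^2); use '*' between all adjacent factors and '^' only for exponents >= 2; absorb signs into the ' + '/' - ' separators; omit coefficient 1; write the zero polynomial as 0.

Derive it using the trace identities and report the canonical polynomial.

x^2*y*z - x*y^2 - x*z^2 + x

reduce: trace(a^-1) = trace(a) = x
so trace(a b a) = trace(a)*trace(b a) - trace(b)  (reduce the a square) = x*z - y
so trace(a b a b) = trace(a b)*trace(a b) - trace(1)  (split on a) = z^2 - 2
reduce: trace(b^-1 a b a) = trace(a b a)*trace(b) - trace(a b a b)  (eliminate b^-1) = x*y*z - y^2 - z^2 + 2
trace(b a^-1 b^-1 a) = trace(b^-1 a b)*trace(a) - trace(b^-1 a b a)  (eliminate a^-1) = -x*y*z + x^2 + y^2 + z^2 - 2
so trace(a^-1 b a^-1 b^-1) = trace(b a^-1 b^-1)*trace(a) - trace(b a^-1 b^-1 a)  (eliminate a^-1) = x*y*z - y^2 - z^2 + 2
so trace(a^-2 b a^-1 b^-1) = trace(a^-1 b a^-1 b^-1)*trace(a) - trace(a^-1 b a^-1 b^-1 a)  (eliminate a^-1) = x^2*y*z - x*y^2 - x*z^2 + x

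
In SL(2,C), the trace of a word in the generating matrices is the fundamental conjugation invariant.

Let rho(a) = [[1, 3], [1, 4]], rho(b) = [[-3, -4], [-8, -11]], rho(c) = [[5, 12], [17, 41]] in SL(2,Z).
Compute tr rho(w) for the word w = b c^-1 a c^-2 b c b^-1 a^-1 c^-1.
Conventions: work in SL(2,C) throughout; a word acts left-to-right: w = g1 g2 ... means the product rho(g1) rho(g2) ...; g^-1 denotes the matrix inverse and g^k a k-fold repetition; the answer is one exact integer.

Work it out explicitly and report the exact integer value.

-43976596

rho(b) = [[-3, -4], [-8, -11]]
... * rho(c^-1) = [[41, -12], [-17, 5]]  ->  [[-55, 16], [-141, 41]]
... * rho(a) = [[1, 3], [1, 4]]  ->  [[-39, -101], [-100, -259]]
... * rho(c^-1) = [[41, -12], [-17, 5]]  ->  [[118, -37], [303, -95]]
... * rho(c^-1) = [[41, -12], [-17, 5]]  ->  [[5467, -1601], [14038, -4111]]
... * rho(b) = [[-3, -4], [-8, -11]]  ->  [[-3593, -4257], [-9226, -10931]]
... * rho(c) = [[5, 12], [17, 41]]  ->  [[-90334, -217653], [-231957, -558883]]
... * rho(b^-1) = [[-11, 4], [8, -3]]  ->  [[-747550, 291623], [-1919537, 748821]]
... * rho(a^-1) = [[4, -3], [-1, 1]]  ->  [[-3281823, 2534273], [-8426969, 6507432]]
... * rho(c^-1) = [[41, -12], [-17, 5]]  ->  [[-177637384, 52053241], [-456132073, 133660788]]
tr = -177637384 + 133660788 = -43976596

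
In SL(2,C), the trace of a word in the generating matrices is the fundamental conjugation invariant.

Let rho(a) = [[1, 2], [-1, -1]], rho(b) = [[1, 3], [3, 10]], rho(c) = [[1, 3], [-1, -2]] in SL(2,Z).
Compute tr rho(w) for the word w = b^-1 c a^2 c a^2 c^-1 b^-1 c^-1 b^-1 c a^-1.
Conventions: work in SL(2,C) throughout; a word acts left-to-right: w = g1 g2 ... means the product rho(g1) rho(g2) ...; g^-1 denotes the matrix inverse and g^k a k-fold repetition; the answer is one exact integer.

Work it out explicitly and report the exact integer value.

-514

rho(b^-1) = [[10, -3], [-3, 1]]
... * rho(c) = [[1, 3], [-1, -2]]  ->  [[13, 36], [-4, -11]]
... * rho(a) = [[1, 2], [-1, -1]]  ->  [[-23, -10], [7, 3]]
... * rho(a) = [[1, 2], [-1, -1]]  ->  [[-13, -36], [4, 11]]
... * rho(c) = [[1, 3], [-1, -2]]  ->  [[23, 33], [-7, -10]]
... * rho(a) = [[1, 2], [-1, -1]]  ->  [[-10, 13], [3, -4]]
... * rho(a) = [[1, 2], [-1, -1]]  ->  [[-23, -33], [7, 10]]
... * rho(c^-1) = [[-2, -3], [1, 1]]  ->  [[13, 36], [-4, -11]]
... * rho(b^-1) = [[10, -3], [-3, 1]]  ->  [[22, -3], [-7, 1]]
... * rho(c^-1) = [[-2, -3], [1, 1]]  ->  [[-47, -69], [15, 22]]
... * rho(b^-1) = [[10, -3], [-3, 1]]  ->  [[-263, 72], [84, -23]]
... * rho(c) = [[1, 3], [-1, -2]]  ->  [[-335, -933], [107, 298]]
... * rho(a^-1) = [[-1, -2], [1, 1]]  ->  [[-598, -263], [191, 84]]
tr = -598 + 84 = -514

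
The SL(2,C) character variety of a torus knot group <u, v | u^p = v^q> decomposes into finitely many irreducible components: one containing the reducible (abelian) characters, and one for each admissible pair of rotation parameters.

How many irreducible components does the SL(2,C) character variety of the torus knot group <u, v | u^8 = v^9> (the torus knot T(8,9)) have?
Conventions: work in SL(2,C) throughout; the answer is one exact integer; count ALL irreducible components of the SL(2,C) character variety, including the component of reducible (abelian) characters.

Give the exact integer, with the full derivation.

29

Gamma = < u, v | u^8 = v^9 > (torus knot T(8,9)); the central element u^8 = v^9 acts as +I or -I in any irreducible SL(2,C) representation.
On an irreducible component, tr(u) is locked at 2*cos(pi*alpha/8) for some alpha in 1..7, and tr(v) at 2*cos(pi*beta/9) for some beta in 1..8.
u^8 = (-1)^alpha I and v^9 = (-1)^beta I must agree, so alpha and beta have equal parity.
Counting: 4 odd alphas x 4 odd betas + 3 even alphas x 4 even betas = 16 + 12 = 28.
components with irreducible characters: 28; plus the single component of reducible (abelian) characters: total 29.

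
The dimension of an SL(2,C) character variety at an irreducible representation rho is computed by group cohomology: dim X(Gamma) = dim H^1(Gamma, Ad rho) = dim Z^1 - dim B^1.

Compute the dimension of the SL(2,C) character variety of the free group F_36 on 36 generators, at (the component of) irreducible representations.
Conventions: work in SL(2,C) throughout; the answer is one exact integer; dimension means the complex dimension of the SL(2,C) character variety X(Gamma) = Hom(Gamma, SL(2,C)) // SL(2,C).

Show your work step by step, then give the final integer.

105

Gamma = F_36 has 36 generators and no relators.
A cocycle picks one sl_2 vector per generator freely, giving dim Z^1 = 3*36 = 108.
At an irreducible rho the centralizer of the image in sl_2 is 0, so the coboundary map sl_2 -> Z^1 is injective: dim B^1 = 3.
dim X = dim H^1 = dim Z^1 - dim B^1 = 108 - 3 = 105.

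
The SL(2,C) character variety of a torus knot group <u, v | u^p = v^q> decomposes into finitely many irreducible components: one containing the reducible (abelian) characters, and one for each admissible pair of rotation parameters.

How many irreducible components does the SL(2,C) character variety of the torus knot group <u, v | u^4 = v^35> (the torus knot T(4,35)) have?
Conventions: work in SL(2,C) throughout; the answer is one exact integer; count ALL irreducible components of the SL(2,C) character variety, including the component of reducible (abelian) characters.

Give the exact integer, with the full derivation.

52

For T(4,35): irreducibility forces the central element u^4 = v^35 to one of +I, -I.
So on each irreducible component the traces are pinned: tr(u) = 2*cos(pi*alpha/4) with 1 <= alpha <= 3, tr(v) = 2*cos(pi*beta/35) with 1 <= beta <= 34.
u^4 = (-1)^alpha I and v^35 = (-1)^beta I must agree, so alpha and beta have equal parity.
Enumerate parity-matched pairs: 2*17 odd-odd plus 1*17 even-even gives 51.
components with irreducible characters: 51; plus the single component of reducible (abelian) characters: total 52.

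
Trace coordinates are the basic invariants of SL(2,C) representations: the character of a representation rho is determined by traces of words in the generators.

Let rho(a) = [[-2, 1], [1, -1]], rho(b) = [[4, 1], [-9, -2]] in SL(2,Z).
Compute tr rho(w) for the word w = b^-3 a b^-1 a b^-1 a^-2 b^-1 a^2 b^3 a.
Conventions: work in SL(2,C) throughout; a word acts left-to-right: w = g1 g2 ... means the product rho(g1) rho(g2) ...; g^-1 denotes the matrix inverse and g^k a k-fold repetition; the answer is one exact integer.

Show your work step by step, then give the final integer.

rho(b^-1) = [[-2, -1], [9, 4]]
... * rho(b^-1) = [[-2, -1], [9, 4]]  ->  [[-5, -2], [18, 7]]
... * rho(b^-1) = [[-2, -1], [9, 4]]  ->  [[-8, -3], [27, 10]]
... * rho(a) = [[-2, 1], [1, -1]]  ->  [[13, -5], [-44, 17]]
... * rho(b^-1) = [[-2, -1], [9, 4]]  ->  [[-71, -33], [241, 112]]
... * rho(a) = [[-2, 1], [1, -1]]  ->  [[109, -38], [-370, 129]]
... * rho(b^-1) = [[-2, -1], [9, 4]]  ->  [[-560, -261], [1901, 886]]
... * rho(a^-1) = [[-1, -1], [-1, -2]]  ->  [[821, 1082], [-2787, -3673]]
... * rho(a^-1) = [[-1, -1], [-1, -2]]  ->  [[-1903, -2985], [6460, 10133]]
... * rho(b^-1) = [[-2, -1], [9, 4]]  ->  [[-23059, -10037], [78277, 34072]]
... * rho(a) = [[-2, 1], [1, -1]]  ->  [[36081, -13022], [-122482, 44205]]
... * rho(a) = [[-2, 1], [1, -1]]  ->  [[-85184, 49103], [289169, -166687]]
... * rho(b) = [[4, 1], [-9, -2]]  ->  [[-782663, -183390], [2656859, 622543]]
... * rho(b) = [[4, 1], [-9, -2]]  ->  [[-1480142, -415883], [5024549, 1411773]]
... * rho(b) = [[4, 1], [-9, -2]]  ->  [[-2177621, -648376], [7392239, 2201003]]
... * rho(a) = [[-2, 1], [1, -1]]  ->  [[3706866, -1529245], [-12583475, 5191236]]
tr = 3706866 + 5191236 = 8898102

8898102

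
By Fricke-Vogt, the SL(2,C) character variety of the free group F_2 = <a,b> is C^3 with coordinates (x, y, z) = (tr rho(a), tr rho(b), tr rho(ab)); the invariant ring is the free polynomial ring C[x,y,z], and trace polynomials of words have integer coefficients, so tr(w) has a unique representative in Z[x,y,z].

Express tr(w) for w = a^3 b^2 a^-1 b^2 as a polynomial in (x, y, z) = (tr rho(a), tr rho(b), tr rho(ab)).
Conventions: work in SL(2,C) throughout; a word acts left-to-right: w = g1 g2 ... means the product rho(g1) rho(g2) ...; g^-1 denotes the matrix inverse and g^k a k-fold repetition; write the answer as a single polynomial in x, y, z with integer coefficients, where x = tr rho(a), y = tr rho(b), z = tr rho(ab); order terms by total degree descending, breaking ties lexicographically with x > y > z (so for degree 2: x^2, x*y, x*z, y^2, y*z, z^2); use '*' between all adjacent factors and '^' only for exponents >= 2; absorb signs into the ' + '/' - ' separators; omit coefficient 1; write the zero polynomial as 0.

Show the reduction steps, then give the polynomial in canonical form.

x^3*y^3*z - x^4*y^2 - x^2*y^4 - x^2*y^2*z^2 + 4*x^2*y^2 + y^2*z^2 - 2*x*y*z + x^2 - 2

tr(b^2 a) = tr(b)*tr(a b) - tr(a) = y*z - x
next, tr(b^2) = tr(b)*tr(b) - tr(1) = y^2 - 2
tr(a b^2 a) = tr(a)*tr(b^2 a) - tr(b^2) = x*y*z - x^2 - y^2 + 2
tr(b a^3 b) = tr(a)*tr(a b^2 a) - tr(a b^2) = x^2*y*z - x^3 - x*y^2 - y*z + 3*x
tr(a b a) = tr(a)*tr(b a) - tr(b) = x*z - y
next, tr(b a^3) = tr(a)*tr(a b a) - tr(a b) = x^2*z - x*y - z
tr(a^3 b^3) = tr(b)*tr(b a^3 b) - tr(b a^3) = x^2*y^2*z - x^3*y - x*y^3 - x^2*z - y^2*z + 4*x*y + z
tr(b^2 a^3 b^2) = tr(b)*tr(a^3 b^3) - tr(a^3 b^2) = x^2*y^3*z - x^3*y^2 - x*y^4 - 2*x^2*y*z - y^3*z + x^3 + 5*x*y^2 + 2*y*z - 3*x
and tr(b a b a) = tr(a b)*tr(a b) - tr(1) = z^2 - 2
and tr(a^2 b a b) = tr(a)*tr(b a b a) - tr(b a b) = x*z^2 - y*z - x
tr(a b^2 a^2 b) = tr(b)*tr(a^2 b a b) - tr(a^2 b a) = x*y*z^2 - x^2*z - y^2*z + z
next, tr(b^2 a b^2 a^2) = tr(b)*tr(a b^2 a^2 b) - tr(a b^2 a^2) = x*y^2*z^2 - 2*x^2*y*z - y^3*z + x^3 + x*y^2 + 2*y*z - 3*x
and tr(a b^2 a b) = tr(b)*tr(a b a b) - tr(a b a) = y*z^2 - x*z - y
next, tr(b^2 a b^2 a) = tr(b)*tr(a b^2 a b) - tr(a b^2 a) = y^2*z^2 - 2*x*y*z + x^2 - 2
next, tr(b^2 a^3 b^2 a) = tr(a)*tr(b^2 a b^2 a^2) - tr(b^2 a b^2 a) = x^2*y^2*z^2 - 2*x^3*y*z - x*y^3*z + x^4 + x^2*y^2 - y^2*z^2 + 4*x*y*z - 4*x^2 + 2
and tr(a^3 b^2 a^-1 b^2) = tr(b^2 a^3 b^2)*tr(a) - tr(b^2 a^3 b^2 a) = x^3*y^3*z - x^4*y^2 - x^2*y^4 - x^2*y^2*z^2 + 4*x^2*y^2 + y^2*z^2 - 2*x*y*z + x^2 - 2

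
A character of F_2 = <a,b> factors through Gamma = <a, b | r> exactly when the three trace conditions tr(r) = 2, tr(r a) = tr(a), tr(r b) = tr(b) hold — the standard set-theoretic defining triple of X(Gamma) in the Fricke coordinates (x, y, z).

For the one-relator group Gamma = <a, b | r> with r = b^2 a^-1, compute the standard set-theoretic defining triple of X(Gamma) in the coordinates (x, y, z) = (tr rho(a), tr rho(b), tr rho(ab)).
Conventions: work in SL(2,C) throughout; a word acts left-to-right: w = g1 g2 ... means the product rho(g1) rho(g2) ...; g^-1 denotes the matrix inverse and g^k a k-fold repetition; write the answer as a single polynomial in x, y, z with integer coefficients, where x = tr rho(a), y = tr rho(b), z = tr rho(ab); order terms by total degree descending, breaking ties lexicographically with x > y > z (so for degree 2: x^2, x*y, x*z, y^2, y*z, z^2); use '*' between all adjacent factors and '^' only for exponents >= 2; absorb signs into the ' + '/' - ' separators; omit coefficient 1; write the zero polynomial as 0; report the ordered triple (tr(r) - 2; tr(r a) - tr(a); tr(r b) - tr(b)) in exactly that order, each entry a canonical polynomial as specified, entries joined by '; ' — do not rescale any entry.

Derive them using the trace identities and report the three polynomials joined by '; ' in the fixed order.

x*y^2 - y*z - x - 2; y^2 - x - 2; x*y^3 - y^2*z - 2*x*y - y + z

tr(b^2) = tr(b) * tr(b) - tr(1)  (reduce the b square) = y^2 - 2
tr(b^2 a) = tr(b) * tr(a b) - tr(a)  (reduce the b square) = y*z - x
tr(b^2 a^-1) = tr(b^2) * tr(a) - tr(b^2 a)  (eliminate a^-1) = x*y^2 - y*z - x
tr(b^3) = tr(b) * tr(b^2) - tr(b) = y^3 - 3*y
tr(b^3 a) = tr(b) * tr(b a b) - tr(b a) = y^2*z - x*y - z
tr(b^2 a^-1 b) = tr(b^3) * tr(a) - tr(b^3 a) = x*y^3 - y^2*z - 2*x*y + z
assemble the triple (tr(r) - 2; tr(r a) - x; tr(r b) - y)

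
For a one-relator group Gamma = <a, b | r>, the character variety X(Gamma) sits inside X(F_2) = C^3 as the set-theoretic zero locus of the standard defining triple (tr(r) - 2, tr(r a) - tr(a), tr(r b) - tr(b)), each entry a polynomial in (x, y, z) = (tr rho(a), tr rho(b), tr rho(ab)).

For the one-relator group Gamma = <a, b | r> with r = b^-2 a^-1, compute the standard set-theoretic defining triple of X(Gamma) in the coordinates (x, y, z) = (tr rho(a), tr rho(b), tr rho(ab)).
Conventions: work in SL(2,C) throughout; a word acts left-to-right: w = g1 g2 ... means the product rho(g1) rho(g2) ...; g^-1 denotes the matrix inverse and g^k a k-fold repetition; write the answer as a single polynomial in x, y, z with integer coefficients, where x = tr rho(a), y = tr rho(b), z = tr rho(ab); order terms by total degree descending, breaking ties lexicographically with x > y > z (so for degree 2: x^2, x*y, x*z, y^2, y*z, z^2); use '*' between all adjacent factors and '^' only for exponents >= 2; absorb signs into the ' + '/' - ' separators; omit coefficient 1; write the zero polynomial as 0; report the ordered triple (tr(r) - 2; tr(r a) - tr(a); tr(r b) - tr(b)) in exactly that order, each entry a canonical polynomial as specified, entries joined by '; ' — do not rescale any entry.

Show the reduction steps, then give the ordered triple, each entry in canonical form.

y*z - x - 2; y^2 - x - 2; -y + z

trace(b^-1) = trace(b) = y
trace(b^-1 a) = trace(a)*trace(b) - trace(a b) = x*y - z
trace(b^-1 a^-1) = trace(b^-1)*trace(a) - trace(b^-1 a) = z
trace(b^-2 a^-1) = trace(b^-1 a^-1)*trace(b) - trace(b^-1 a^-1 b) = y*z - x
trace(b^-2) = trace(b^-1)*trace(b) - trace(1) = y^2 - 2
assemble the triple (trace(r) - 2; trace(r a) - x; trace(r b) - y)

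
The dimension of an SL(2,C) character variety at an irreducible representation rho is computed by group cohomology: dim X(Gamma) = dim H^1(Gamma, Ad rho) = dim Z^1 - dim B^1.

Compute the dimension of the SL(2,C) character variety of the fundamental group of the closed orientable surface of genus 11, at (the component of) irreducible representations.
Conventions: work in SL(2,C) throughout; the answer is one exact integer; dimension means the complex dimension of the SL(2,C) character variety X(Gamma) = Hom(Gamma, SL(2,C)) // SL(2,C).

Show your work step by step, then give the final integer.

60

The genus-11 surface group: 2g = 22 generators, one relator prod [a_i, b_i].
Unconstrained cocycle data is one sl_2 vector per generator (66 dimensions), cut by the relator condition d_2(z) = 0.
d_2 is surjective at irreducible rho (its cokernel H^2 is dual to H^0 = 0), so dim Z^1 = 66 - 3 = 63.
As always at irreducible rho, dim B^1 = 3.
Hence dim X = 63 - 3 = 60.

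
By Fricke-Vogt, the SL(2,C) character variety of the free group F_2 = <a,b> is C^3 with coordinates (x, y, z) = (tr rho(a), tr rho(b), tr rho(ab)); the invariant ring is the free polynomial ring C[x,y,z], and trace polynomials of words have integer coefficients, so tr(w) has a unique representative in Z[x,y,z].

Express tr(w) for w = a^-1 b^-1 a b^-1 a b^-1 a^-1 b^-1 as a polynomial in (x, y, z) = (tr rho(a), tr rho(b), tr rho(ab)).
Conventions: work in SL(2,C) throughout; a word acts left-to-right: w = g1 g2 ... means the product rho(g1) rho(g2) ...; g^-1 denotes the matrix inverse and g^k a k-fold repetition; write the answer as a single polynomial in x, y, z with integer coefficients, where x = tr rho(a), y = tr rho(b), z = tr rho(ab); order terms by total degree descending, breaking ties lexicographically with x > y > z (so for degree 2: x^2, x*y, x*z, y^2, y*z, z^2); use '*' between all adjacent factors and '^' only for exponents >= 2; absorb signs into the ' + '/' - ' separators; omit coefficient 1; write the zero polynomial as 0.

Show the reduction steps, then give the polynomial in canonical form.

x^2*y^2*z^2 - x^3*y*z - 2*x*y*z^3 - x^2*y^2 + x^2*z^2 + z^4 + 4*x*y*z - 4*z^2 + 2

trace(b^-1 a) = trace(a)*trace(b) - trace(a b)   [inverse elimination on b] = x*y - z
so trace(b^-1 a b^-1) = trace(b^-1 a)*trace(b) - trace(b^-1 a b)   [inverse elimination on b] = x*y^2 - y*z - x
trace(b^-2 a b^-1) = trace(b^-1 a b^-1)*trace(b) - trace(b^-1 a)   [inverse elimination on b] = x*y^3 - y^2*z - 2*x*y + z
reduce: trace(a^2) = trace(a)*trace(a) - trace(1)   [square of a] = x^2 - 2
trace(a^2 b) = trace(a)*trace(b a) - trace(b)   [square of a] = x*z - y
trace(b^-1 a^2) = trace(a^2)*trace(b) - trace(a^2 b)   [inverse elimination on b] = x^2*y - x*z - y
so trace(a b^-2 a) = trace(b^-1 a^2)*trace(b) - trace(b^-1 a^2 b)   [inverse elimination on b] = x^2*y^2 - x*y*z - x^2 - y^2 + 2
so trace(a b a b) = trace(b a)*trace(b a) - trace(1)   [split at a repeated b] = z^2 - 2
trace(b^-1 a b a) = trace(a b a)*trace(b) - trace(a b a b)   [inverse elimination on b] = x*y*z - y^2 - z^2 + 2
reduce: trace(a b^-2 a b) = trace(b^-1 a b a)*trace(b) - trace(b^-1 a b a b)   [inverse elimination on b] = x*y^2*z - y^3 - y*z^2 - x*z + 3*y
trace(b^-2 a b^-1 a) = trace(a b^-2 a)*trace(b) - trace(a b^-2 a b)   [inverse elimination on b] = x^2*y^3 - 2*x*y^2*z - x^2*y + y*z^2 + x*z - y
trace(b^-1 a b^-1 a^-1 b^-1) = trace(b^-2 a b^-1)*trace(a) - trace(b^-2 a b^-1 a)   [inverse elimination on a] = x*y^2*z - x^2*y - y*z^2 + y
trace(b^-1 a^-1 b a b^-1) = trace(b a b^-2)*trace(a) - trace(b a b^-2 a)   [inverse elimination on a] = -x*y^2*z + x^2*y + y^3 + y*z^2 - 3*y
so trace(b a^2 b) = trace(b)*trace(a^2 b) - trace(a^2)   [square of b] = x*y*z - x^2 - y^2 + 2
trace(b a b) = trace(b)*trace(a b) - trace(a)   [square of b] = y*z - x
reduce: trace(b a^2 b a) = trace(a)*trace(b a b a) - trace(b a b)   [square of a] = x*z^2 - y*z - x
reduce: trace(b a^2 b a^-1) = trace(b a^2 b)*trace(a) - trace(b a^2 b a)   [inverse elimination on a] = x^2*y*z - x^3 - x*y^2 - x*z^2 + y*z + 3*x
reduce: trace(a^-1 b a^2 b a^-1) = trace(b a^2 b a^-1)*trace(a) - trace(b a^2 b)   [inverse elimination on a] = x^3*y*z - x^4 - x^2*y^2 - x^2*z^2 + 4*x^2 + y^2 - 2
trace(b^3 a) = trace(b)*trace(a b^2) - trace(a b)   [square of b] = y^2*z - x*y - z
trace(b^2) = trace(b)*trace(b) - trace(1)   [square of b] = y^2 - 2
trace(b^3) = trace(b)*trace(b^2) - trace(b)   [square of b] = y^3 - 3*y
trace(b^2 a^2 b) = trace(a)*trace(b^3 a) - trace(b^3)   [square of a] = x*y^2*z - x^2*y - y^3 - x*z + 3*y
reduce: trace(b a b^2 a) = trace(b)*trace(a b a b) - trace(a b a)   [square of b] = y*z^2 - x*z - y
trace(b^2 a^2 b a) = trace(a)*trace(b a b^2 a) - trace(b a b^2)   [square of a] = x*y*z^2 - x^2*z - y^2*z + z
so trace(b a^2 b a^-1 b) = trace(b^2 a^2 b)*trace(a) - trace(b^2 a^2 b a)   [inverse elimination on a] = x^2*y^2*z - x^3*y - x*y^3 - x*y*z^2 + y^2*z + 3*x*y - z
so trace(b a b a^2 b) = trace(a)*trace(b^2 a b a) - trace(b^2 a b)   [square of a] = x*y*z^2 - x^2*z - y^2*z + z
reduce: trace(b a b a b a) = trace(a b a b)*trace(a b) - trace(b a)   [split at a repeated a] = z^3 - 3*z
trace(b a b a^2 b a) = trace(a)*trace(b a b a b a) - trace(b a b a b)   [square of a] = x*z^3 - y*z^2 - 2*x*z + y
trace(b a^2 b a^-1 b a) = trace(b a b a^2 b)*trace(a) - trace(b a b a^2 b a)   [inverse elimination on a] = x^2*y*z^2 - x^3*z - x*y^2*z - x*z^3 + y*z^2 + 3*x*z - y
reduce: trace(a^-1 b a^2 b a^-1 b) = trace(b a^2 b a^-1 b)*trace(a) - trace(b a^2 b a^-1 b a)   [inverse elimination on a] = x^3*y^2*z - x^4*y - x^2*y^3 - 2*x^2*y*z^2 + x^3*z + 2*x*y^2*z + x*z^3 + 3*x^2*y - y*z^2 - 4*x*z + y
reduce: trace(a b a^-1 b^-1 a^-1 b a) = trace(a^-1 b a^2 b a^-1)*trace(b) - trace(a^-1 b a^2 b a^-1 b)   [inverse elimination on b] = x^2*y*z^2 - x^3*z - 2*x*y^2*z - x*z^3 + x^2*y + y^3 + y*z^2 + 4*x*z - 3*y
trace(b a b a b a b) = trace(b)*trace(a b a b a b) - trace(a b a b a)   [square of b] = y*z^3 - x*z^2 - 2*y*z + x
reduce: trace(b a b a b a b a) = trace(a b)*trace(a b a b a b) - trace(a^-1 b^-1 a^-1 b^-1)   [split at a repeated a] = z^4 - 4*z^2 + 2
trace(a^-1 b a b a b a b) = trace(b a b a b a b)*trace(a) - trace(b a b a b a b a)   [inverse elimination on a] = x*y*z^3 - x^2*z^2 - z^4 - 2*x*y*z + x^2 + 4*z^2 - 2
trace(b^-1 a^-1 b a b a b a) = trace(a^-1 b a b a b a)*trace(b) - trace(a^-1 b a b a b a b)   [inverse elimination on b] = -x*y*z^3 + x^2*z^2 + y^2*z^2 + z^4 + x*y*z - x^2 - y^2 - 4*z^2 + 2
so trace(a b a^-1 b^-1 a^-1 b a b) = trace(b^-1 a^-1 b a b a b)*trace(a) - trace(b^-1 a^-1 b a b a b a)   [inverse elimination on a] = x*y*z^3 - x^2*z^2 - y^2*z^2 - z^4 + y^2 + 4*z^2 - 2
trace(a^-1 b^-1 a^-1 b a b^-1 a b) = trace(a b a^-1 b^-1 a^-1 b a)*trace(b) - trace(a b a^-1 b^-1 a^-1 b a b)   [inverse elimination on b] = x^2*y^2*z^2 - x^3*y*z - 2*x*y^3*z - 2*x*y*z^3 + x^2*y^2 + x^2*z^2 + y^4 + 2*y^2*z^2 + z^4 + 4*x*y*z - 4*y^2 - 4*z^2 + 2
trace(a b^-1 a b^-1 a^-1 b^-1 a^-1 b) = trace(a^-1 b^-1 a^-1 b a b^-1 a)*trace(b) - trace(a^-1 b^-1 a^-1 b a b^-1 a b)   [inverse elimination on b] = -x^2*y^2*z^2 + x^3*y*z + x*y^3*z + 2*x*y*z^3 - x^2*z^2 - y^2*z^2 - z^4 - 4*x*y*z + y^2 + 4*z^2 - 2
trace(a^-1 b^-1 a b^-1 a b^-1 a^-1 b^-1) = trace(a b^-1 a b^-1 a^-1 b^-1 a^-1)*trace(b) - trace(a b^-1 a b^-1 a^-1 b^-1 a^-1 b)   [inverse elimination on b] = x^2*y^2*z^2 - x^3*y*z - 2*x*y*z^3 - x^2*y^2 + x^2*z^2 + z^4 + 4*x*y*z - 4*z^2 + 2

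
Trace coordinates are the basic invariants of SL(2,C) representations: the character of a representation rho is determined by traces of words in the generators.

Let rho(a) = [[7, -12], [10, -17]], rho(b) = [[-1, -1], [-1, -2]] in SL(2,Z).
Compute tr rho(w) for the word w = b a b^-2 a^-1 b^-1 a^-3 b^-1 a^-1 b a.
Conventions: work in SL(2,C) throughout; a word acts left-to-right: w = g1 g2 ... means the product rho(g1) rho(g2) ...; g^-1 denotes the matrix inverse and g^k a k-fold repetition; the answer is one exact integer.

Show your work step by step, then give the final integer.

rho(b) = [[-1, -1], [-1, -2]]
... * rho(a) = [[7, -12], [10, -17]]  ->  [[-17, 29], [-27, 46]]
... * rho(b^-1) = [[-2, 1], [1, -1]]  ->  [[63, -46], [100, -73]]
... * rho(b^-1) = [[-2, 1], [1, -1]]  ->  [[-172, 109], [-273, 173]]
... * rho(a^-1) = [[-17, 12], [-10, 7]]  ->  [[1834, -1301], [2911, -2065]]
... * rho(b^-1) = [[-2, 1], [1, -1]]  ->  [[-4969, 3135], [-7887, 4976]]
... * rho(a^-1) = [[-17, 12], [-10, 7]]  ->  [[53123, -37683], [84319, -59812]]
... * rho(a^-1) = [[-17, 12], [-10, 7]]  ->  [[-526261, 373695], [-835303, 593144]]
... * rho(a^-1) = [[-17, 12], [-10, 7]]  ->  [[5209487, -3699267], [8268711, -5871628]]
... * rho(b^-1) = [[-2, 1], [1, -1]]  ->  [[-14118241, 8908754], [-22409050, 14140339]]
... * rho(a^-1) = [[-17, 12], [-10, 7]]  ->  [[150922557, -107057614], [239550460, -169926227]]
... * rho(b) = [[-1, -1], [-1, -2]]  ->  [[-43864943, 63192671], [-69624233, 100301994]]
... * rho(a) = [[7, -12], [10, -17]]  ->  [[324872109, -547896091], [515650309, -869643102]]
tr = 324872109 + -869643102 = -544770993

-544770993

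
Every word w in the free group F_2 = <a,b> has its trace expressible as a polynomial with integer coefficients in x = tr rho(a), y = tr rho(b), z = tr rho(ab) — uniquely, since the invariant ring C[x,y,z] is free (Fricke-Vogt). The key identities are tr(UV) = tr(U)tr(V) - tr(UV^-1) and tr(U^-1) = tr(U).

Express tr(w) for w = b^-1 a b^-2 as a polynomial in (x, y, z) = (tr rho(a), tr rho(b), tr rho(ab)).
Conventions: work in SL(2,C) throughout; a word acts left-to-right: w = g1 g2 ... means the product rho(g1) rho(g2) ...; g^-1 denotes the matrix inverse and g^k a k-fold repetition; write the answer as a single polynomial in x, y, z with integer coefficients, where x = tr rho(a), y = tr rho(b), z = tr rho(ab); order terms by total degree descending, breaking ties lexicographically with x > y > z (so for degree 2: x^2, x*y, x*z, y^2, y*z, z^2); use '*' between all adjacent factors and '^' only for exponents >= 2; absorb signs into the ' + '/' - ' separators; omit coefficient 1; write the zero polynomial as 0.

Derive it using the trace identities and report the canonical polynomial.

x*y^3 - y^2*z - 2*x*y + z

next, tr(b^-1 a) = tr(a)*tr(b) - tr(a b)  (eliminate b^-1) = x*y - z
tr(b^-1 a b^-1) = tr(b^-1 a)*tr(b) - tr(b^-1 a b)  (eliminate b^-1) = x*y^2 - y*z - x
next, tr(b^-1 a b^-2) = tr(b^-1 a b^-1)*tr(b) - tr(b^-1 a)  (eliminate b^-1) = x*y^3 - y^2*z - 2*x*y + z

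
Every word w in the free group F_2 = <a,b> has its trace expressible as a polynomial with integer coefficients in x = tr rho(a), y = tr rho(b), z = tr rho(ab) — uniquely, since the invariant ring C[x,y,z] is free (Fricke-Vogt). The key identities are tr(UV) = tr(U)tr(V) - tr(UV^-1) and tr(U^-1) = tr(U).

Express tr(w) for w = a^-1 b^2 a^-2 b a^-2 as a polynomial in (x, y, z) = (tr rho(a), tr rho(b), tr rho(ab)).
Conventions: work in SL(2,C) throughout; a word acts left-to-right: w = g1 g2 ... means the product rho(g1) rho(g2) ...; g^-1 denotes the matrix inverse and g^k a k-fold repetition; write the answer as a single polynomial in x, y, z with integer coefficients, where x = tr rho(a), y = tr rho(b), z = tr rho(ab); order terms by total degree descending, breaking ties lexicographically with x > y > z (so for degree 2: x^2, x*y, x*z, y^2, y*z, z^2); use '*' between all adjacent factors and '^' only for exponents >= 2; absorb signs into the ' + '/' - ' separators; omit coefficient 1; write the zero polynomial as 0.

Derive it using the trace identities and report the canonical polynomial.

trace(b^2) = trace(b) * trace(b) - trace(1) = y^2 - 2
trace(b^3) = trace(b) * trace(b^2) - trace(b) = y^3 - 3*y
trace(a b^2) = trace(b) * trace(a b) - trace(a) = y*z - x
trace(b^3 a) = trace(b) * trace(a b^2) - trace(a b) = y^2*z - x*y - z
trace(b a^-1 b^2) = trace(b^3) * trace(a) - trace(b^3 a) = x*y^3 - y^2*z - 2*x*y + z
trace(a b a b) = trace(a b) * trace(a b) - trace(1)   [split at repeated a] = z^2 - 2
trace(a b a) = trace(a) * trace(b a) - trace(b) = x*z - y
trace(b^2 a b a) = trace(b) * trace(a b a b) - trace(a b a) = y*z^2 - x*z - y
trace(b a^-1 b^2 a) = trace(b^2 a b) * trace(a) - trace(b^2 a b a) = x*y^2*z - x^2*y - y*z^2 + y
trace(b^2 a^-1 b a^-1) = trace(b a^-1 b^2) * trace(a) - trace(b a^-1 b^2 a) = x^2*y^3 - 2*x*y^2*z - x^2*y + y*z^2 + x*z - y
trace(a^-2 b^2 a^-1 b) = trace(b^2 a^-1 b a^-1) * trace(a) - trace(b^2 a^-1 b) = x^3*y^3 - 2*x^2*y^2*z - x^3*y - x*y^3 + x*y*z^2 + x^2*z + y^2*z + x*y - z
trace(a^-1 b a^-3 b^2) = trace(a^-2 b^2 a^-1 b) * trace(a) - trace(a^-2 b^2 a^-1 b a) = x^4*y^3 - 2*x^3*y^2*z - x^4*y - 2*x^2*y^3 + x^2*y*z^2 + x^3*z + 3*x*y^2*z + 2*x^2*y - y*z^2 - 2*x*z + y
trace(b^3 a^-2) = trace(b^3 a^-1) * trace(a) - trace(b^3) = x^2*y^3 - x*y^2*z - 2*x^2*y - y^3 + x*z + 3*y
trace(b a^-3 b^2) = trace(b^3 a^-2) * trace(a) - trace(b^3 a^-1) = x^3*y^3 - x^2*y^2*z - 2*x^3*y - 2*x*y^3 + x^2*z + y^2*z + 5*x*y - z
trace(a^-1 b^2 a^-2 b a^-2) = trace(a^-1 b a^-3 b^2) * trace(a) - trace(a^-1 b a^-3 b^2 a) = x^5*y^3 - 2*x^4*y^2*z - x^5*y - 3*x^3*y^3 + x^3*y*z^2 + x^4*z + 4*x^2*y^2*z + 4*x^3*y + 2*x*y^3 - x*y*z^2 - 3*x^2*z - y^2*z - 4*x*y + z

x^5*y^3 - 2*x^4*y^2*z - x^5*y - 3*x^3*y^3 + x^3*y*z^2 + x^4*z + 4*x^2*y^2*z + 4*x^3*y + 2*x*y^3 - x*y*z^2 - 3*x^2*z - y^2*z - 4*x*y + z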